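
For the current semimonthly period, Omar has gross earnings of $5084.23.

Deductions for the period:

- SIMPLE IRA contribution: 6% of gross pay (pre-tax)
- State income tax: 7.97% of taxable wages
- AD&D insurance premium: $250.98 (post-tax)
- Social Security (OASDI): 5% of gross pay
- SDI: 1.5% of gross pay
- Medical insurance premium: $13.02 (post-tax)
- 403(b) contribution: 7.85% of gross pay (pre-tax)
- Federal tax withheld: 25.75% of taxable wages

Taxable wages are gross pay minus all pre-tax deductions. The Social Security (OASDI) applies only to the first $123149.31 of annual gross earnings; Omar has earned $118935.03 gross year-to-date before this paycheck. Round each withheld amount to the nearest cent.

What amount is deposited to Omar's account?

$2352.14

SIMPLE IRA contribution: $5084.23 × 0.06 = $305.05
403(b) contribution: $5084.23 × 0.0785 = $399.11
Pre-tax total = $305.05 + $399.11 = $704.16
Taxable wages = $5084.23 − $704.16 = $4380.07
Federal tax withheld: $4380.07 × 0.2575 = $1127.87
State income tax: $4380.07 × 0.0797 = $349.09
SDI: $5084.23 × 0.015 = $76.26
Social Security (OASDI): only $123149.31 − $118935.03 = $4214.28 of this check is subject → $4214.28 × 0.05 = $210.71
AD&D insurance premium: $250.98
Medical insurance premium: $13.02
Total deductions = $305.05 + $399.11 + $1127.87 + $349.09 + $76.26 + $210.71 + $250.98 + $13.02 = $2732.09
Net pay = $5084.23 − $2732.09 = $2352.14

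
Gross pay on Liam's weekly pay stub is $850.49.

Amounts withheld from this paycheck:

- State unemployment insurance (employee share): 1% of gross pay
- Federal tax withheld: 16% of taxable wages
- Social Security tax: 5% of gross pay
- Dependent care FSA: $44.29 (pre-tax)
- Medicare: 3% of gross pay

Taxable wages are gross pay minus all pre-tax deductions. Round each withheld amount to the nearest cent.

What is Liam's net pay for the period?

$600.68

Dependent care FSA: $44.29
Taxable wages = $850.49 − $44.29 = $806.20
Federal tax withheld: $806.20 × 0.16 = $128.99
Social Security tax: $850.49 × 0.05 = $42.52
Medicare: $850.49 × 0.03 = $25.51
State unemployment insurance (employee share): $850.49 × 0.01 = $8.50
Total deductions = $44.29 + $128.99 + $42.52 + $25.51 + $8.50 = $249.81
Net pay = $850.49 − $249.81 = $600.68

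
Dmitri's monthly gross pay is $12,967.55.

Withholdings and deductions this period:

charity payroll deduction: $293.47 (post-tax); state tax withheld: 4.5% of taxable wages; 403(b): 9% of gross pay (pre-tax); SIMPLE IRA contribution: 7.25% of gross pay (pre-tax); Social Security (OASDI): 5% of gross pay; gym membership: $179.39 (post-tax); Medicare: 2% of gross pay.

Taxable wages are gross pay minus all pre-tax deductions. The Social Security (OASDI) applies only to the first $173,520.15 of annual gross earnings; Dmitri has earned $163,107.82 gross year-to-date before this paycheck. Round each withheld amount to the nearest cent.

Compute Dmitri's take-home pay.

403(b): $12,967.55 × 0.09 = $1,167.08
SIMPLE IRA contribution: $12,967.55 × 0.0725 = $940.15
Pre-tax total = $1,167.08 + $940.15 = $2,107.23
Taxable wages = $12,967.55 − $2,107.23 = $10,860.32
State tax withheld: $10,860.32 × 0.045 = $488.71
Medicare: $12,967.55 × 0.02 = $259.35
Social Security (OASDI): only $173,520.15 − $163,107.82 = $10,412.33 of this check is subject → $10,412.33 × 0.05 = $520.62
Charity payroll deduction: $293.47
Gym membership: $179.39
Total deductions = $1,167.08 + $940.15 + $488.71 + $259.35 + $520.62 + $293.47 + $179.39 = $3,848.77
Net pay = $12,967.55 − $3,848.77 = $9,118.78

$9,118.78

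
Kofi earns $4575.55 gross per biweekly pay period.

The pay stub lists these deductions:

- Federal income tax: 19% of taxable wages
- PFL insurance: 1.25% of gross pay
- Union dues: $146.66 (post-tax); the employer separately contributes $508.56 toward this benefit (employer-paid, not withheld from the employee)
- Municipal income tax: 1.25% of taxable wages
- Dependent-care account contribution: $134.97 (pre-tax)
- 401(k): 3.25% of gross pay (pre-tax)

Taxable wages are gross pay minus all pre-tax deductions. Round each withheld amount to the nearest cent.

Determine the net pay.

$3218.91

401(k): $4575.55 × 0.0325 = $148.71
Dependent-care account contribution: $134.97
Pre-tax total = $148.71 + $134.97 = $283.68
Taxable wages = $4575.55 − $283.68 = $4291.87
Municipal income tax: $4291.87 × 0.0125 = $53.65
Federal income tax: $4291.87 × 0.19 = $815.46
PFL insurance: $4575.55 × 0.0125 = $57.19
Union dues: $146.66
(Employer's $508.56 toward union dues is not withheld from the employee.)
Total deductions = $148.71 + $134.97 + $53.65 + $815.46 + $57.19 + $146.66 = $1356.64
Net pay = $4575.55 − $1356.64 = $3218.91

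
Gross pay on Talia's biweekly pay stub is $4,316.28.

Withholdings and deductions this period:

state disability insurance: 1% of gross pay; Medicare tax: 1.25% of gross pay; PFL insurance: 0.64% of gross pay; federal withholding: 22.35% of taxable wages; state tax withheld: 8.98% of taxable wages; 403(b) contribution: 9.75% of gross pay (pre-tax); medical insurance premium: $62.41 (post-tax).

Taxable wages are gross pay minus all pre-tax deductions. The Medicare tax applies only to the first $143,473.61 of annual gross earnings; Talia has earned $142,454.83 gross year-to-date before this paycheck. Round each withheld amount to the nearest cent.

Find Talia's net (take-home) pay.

403(b) contribution: $4,316.28 × 0.0975 = $420.84
Taxable wages = $4,316.28 − $420.84 = $3,895.44
Federal withholding: $3,895.44 × 0.2235 = $870.63
State tax withheld: $3,895.44 × 0.0898 = $349.81
PFL insurance: $4,316.28 × 0.0064 = $27.62
Medicare tax: only $143,473.61 − $142,454.83 = $1,018.78 of this check is subject → $1,018.78 × 0.0125 = $12.73
State disability insurance: $4,316.28 × 0.01 = $43.16
Medical insurance premium: $62.41
Total deductions = $420.84 + $870.63 + $349.81 + $27.62 + $12.73 + $43.16 + $62.41 = $1,787.20
Net pay = $4,316.28 − $1,787.20 = $2,529.08

$2,529.08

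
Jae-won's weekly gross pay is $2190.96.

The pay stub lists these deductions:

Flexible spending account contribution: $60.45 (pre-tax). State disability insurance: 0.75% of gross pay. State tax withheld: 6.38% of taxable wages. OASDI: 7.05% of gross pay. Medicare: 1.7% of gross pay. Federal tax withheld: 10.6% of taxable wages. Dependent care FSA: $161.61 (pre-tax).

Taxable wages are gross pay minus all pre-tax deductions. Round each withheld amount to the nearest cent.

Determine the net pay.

$1426.44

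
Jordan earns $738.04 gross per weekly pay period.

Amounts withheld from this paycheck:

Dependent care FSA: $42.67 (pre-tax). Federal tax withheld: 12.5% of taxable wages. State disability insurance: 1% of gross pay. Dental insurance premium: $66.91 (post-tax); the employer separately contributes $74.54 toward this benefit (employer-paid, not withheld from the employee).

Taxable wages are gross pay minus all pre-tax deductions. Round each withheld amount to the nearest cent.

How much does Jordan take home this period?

Dependent care FSA: $42.67
Taxable wages = $738.04 − $42.67 = $695.37
Federal tax withheld: $695.37 × 0.125 = $86.92
State disability insurance: $738.04 × 0.01 = $7.38
Dental insurance premium: $66.91
(Employer's $74.54 toward dental insurance premium is not withheld from the employee.)
Total deductions = $42.67 + $86.92 + $7.38 + $66.91 = $203.88
Net pay = $738.04 − $203.88 = $534.16

$534.16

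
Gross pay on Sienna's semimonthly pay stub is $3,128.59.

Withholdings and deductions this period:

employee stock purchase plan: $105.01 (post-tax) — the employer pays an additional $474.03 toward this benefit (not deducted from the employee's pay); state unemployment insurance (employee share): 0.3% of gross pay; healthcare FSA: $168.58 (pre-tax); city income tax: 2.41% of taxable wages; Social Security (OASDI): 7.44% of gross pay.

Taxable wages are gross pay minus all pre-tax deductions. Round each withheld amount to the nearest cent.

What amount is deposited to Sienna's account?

Healthcare FSA: $168.58
Taxable wages = $3,128.59 − $168.58 = $2,960.01
City income tax: $2,960.01 × 0.0241 = $71.34
State unemployment insurance (employee share): $3,128.59 × 0.003 = $9.39
Social Security (OASDI): $3,128.59 × 0.0744 = $232.77
Employee stock purchase plan: $105.01
(Employer's $474.03 toward employee stock purchase plan is not withheld from the employee.)
Total deductions = $168.58 + $71.34 + $9.39 + $232.77 + $105.01 = $587.09
Net pay = $3,128.59 − $587.09 = $2,541.50

$2,541.50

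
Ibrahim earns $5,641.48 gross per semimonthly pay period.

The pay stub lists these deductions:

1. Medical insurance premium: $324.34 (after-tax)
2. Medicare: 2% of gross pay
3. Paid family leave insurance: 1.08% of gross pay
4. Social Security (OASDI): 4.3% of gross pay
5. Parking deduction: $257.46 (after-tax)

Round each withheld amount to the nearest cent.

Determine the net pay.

$4,643.34

Medicare: $5,641.48 × 0.02 = $112.83
Social Security (OASDI): $5,641.48 × 0.043 = $242.58
Paid family leave insurance: $5,641.48 × 0.0108 = $60.93
Medical insurance premium: $324.34
Parking deduction: $257.46
Total deductions = $112.83 + $242.58 + $60.93 + $324.34 + $257.46 = $998.14
Net pay = $5,641.48 − $998.14 = $4,643.34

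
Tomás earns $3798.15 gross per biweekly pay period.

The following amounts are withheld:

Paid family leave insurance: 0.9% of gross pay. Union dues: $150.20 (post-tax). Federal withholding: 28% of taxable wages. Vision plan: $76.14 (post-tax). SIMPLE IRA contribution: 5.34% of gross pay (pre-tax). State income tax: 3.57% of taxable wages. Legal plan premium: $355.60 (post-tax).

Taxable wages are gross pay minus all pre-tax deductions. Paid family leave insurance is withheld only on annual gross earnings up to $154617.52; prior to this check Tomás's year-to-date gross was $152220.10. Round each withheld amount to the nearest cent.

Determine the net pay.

$1856.77

SIMPLE IRA contribution: $3798.15 × 0.0534 = $202.82
Taxable wages = $3798.15 − $202.82 = $3595.33
Federal withholding: $3595.33 × 0.28 = $1006.69
State income tax: $3595.33 × 0.0357 = $128.35
Paid family leave insurance: only $154617.52 − $152220.10 = $2397.42 of this check is subject → $2397.42 × 0.009 = $21.58
Legal plan premium: $355.60
Union dues: $150.20
Vision plan: $76.14
Total deductions = $202.82 + $1006.69 + $128.35 + $21.58 + $355.60 + $150.20 + $76.14 = $1941.38
Net pay = $3798.15 − $1941.38 = $1856.77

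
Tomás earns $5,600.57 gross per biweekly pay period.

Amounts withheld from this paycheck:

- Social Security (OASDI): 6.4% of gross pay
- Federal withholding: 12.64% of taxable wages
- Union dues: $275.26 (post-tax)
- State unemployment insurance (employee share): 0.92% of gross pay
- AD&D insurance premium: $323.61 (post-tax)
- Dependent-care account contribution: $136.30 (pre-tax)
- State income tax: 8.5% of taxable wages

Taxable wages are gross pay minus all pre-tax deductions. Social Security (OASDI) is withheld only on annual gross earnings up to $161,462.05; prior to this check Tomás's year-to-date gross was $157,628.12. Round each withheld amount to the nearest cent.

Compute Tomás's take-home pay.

$3,413.36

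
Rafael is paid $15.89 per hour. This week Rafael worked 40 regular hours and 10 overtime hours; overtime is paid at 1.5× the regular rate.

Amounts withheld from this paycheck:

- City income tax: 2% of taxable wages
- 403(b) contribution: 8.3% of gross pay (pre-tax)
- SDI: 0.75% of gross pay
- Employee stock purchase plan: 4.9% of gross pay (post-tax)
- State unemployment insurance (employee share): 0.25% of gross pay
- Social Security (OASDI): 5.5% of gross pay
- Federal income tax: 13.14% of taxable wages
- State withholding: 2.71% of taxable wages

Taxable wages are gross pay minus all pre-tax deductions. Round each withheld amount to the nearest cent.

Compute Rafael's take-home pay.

Regular pay: 40 × $15.89 = $635.60
Overtime pay: 10 × $15.89 × 1.5 = $238.35
Gross pay = $635.60 + $238.35 = $873.95
403(b) contribution: $873.95 × 0.083 = $72.54
Taxable wages = $873.95 − $72.54 = $801.41
Federal income tax: $801.41 × 0.1314 = $105.31
State withholding: $801.41 × 0.0271 = $21.72
City income tax: $801.41 × 0.02 = $16.03
State unemployment insurance (employee share): $873.95 × 0.0025 = $2.18
Social Security (OASDI): $873.95 × 0.055 = $48.07
SDI: $873.95 × 0.0075 = $6.55
Employee stock purchase plan: $873.95 × 0.049 = $42.82
Total deductions = $72.54 + $105.31 + $21.72 + $16.03 + $2.18 + $48.07 + $6.55 + $42.82 = $315.22
Net pay = $873.95 − $315.22 = $558.73

$558.73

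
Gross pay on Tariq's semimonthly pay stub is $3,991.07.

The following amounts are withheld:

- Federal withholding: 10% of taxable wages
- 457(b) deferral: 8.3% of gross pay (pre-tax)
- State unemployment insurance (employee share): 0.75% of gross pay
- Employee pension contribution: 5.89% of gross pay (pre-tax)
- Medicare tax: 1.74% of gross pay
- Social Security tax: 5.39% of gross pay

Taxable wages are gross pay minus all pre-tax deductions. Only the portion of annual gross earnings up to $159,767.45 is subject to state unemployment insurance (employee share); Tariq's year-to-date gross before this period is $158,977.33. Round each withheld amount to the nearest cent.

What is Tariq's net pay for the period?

$2,791.78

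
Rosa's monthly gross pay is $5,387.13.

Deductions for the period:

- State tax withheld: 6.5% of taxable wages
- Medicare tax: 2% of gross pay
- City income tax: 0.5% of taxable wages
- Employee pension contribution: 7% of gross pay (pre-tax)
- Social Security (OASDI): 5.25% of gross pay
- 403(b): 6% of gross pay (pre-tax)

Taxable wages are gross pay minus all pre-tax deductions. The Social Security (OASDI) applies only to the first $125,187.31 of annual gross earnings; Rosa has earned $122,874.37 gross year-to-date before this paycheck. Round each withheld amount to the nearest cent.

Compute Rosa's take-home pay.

$4,129.56

Employee pension contribution: $5,387.13 × 0.07 = $377.10
403(b): $5,387.13 × 0.06 = $323.23
Pre-tax total = $377.10 + $323.23 = $700.33
Taxable wages = $5,387.13 − $700.33 = $4,686.80
City income tax: $4,686.80 × 0.005 = $23.43
State tax withheld: $4,686.80 × 0.065 = $304.64
Medicare tax: $5,387.13 × 0.02 = $107.74
Social Security (OASDI): only $125,187.31 − $122,874.37 = $2,312.94 of this check is subject → $2,312.94 × 0.0525 = $121.43
Total deductions = $377.10 + $323.23 + $23.43 + $304.64 + $107.74 + $121.43 = $1,257.57
Net pay = $5,387.13 − $1,257.57 = $4,129.56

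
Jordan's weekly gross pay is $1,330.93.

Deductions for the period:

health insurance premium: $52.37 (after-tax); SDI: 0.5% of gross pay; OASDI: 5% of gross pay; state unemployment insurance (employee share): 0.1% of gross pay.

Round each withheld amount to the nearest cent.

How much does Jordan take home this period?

$1,204.03

OASDI: $1,330.93 × 0.05 = $66.55
State unemployment insurance (employee share): $1,330.93 × 0.001 = $1.33
SDI: $1,330.93 × 0.005 = $6.65
Health insurance premium: $52.37
Total deductions = $66.55 + $1.33 + $6.65 + $52.37 = $126.90
Net pay = $1,330.93 − $126.90 = $1,204.03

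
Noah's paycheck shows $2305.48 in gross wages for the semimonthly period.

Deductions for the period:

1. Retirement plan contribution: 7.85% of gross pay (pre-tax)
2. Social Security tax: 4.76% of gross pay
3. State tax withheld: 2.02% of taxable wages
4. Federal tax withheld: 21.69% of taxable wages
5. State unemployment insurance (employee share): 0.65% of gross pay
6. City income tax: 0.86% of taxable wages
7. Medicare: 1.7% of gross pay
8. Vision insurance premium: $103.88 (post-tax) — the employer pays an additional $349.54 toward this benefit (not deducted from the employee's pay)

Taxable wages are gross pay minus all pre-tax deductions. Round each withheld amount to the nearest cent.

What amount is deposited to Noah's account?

Retirement plan contribution: $2305.48 × 0.0785 = $180.98
Taxable wages = $2305.48 − $180.98 = $2124.50
Federal tax withheld: $2124.50 × 0.2169 = $460.80
City income tax: $2124.50 × 0.0086 = $18.27
State tax withheld: $2124.50 × 0.0202 = $42.91
Medicare: $2305.48 × 0.017 = $39.19
Social Security tax: $2305.48 × 0.0476 = $109.74
State unemployment insurance (employee share): $2305.48 × 0.0065 = $14.99
Vision insurance premium: $103.88
(Employer's $349.54 toward vision insurance premium is not withheld from the employee.)
Total deductions = $180.98 + $460.80 + $18.27 + $42.91 + $39.19 + $109.74 + $14.99 + $103.88 = $970.76
Net pay = $2305.48 − $970.76 = $1334.72

$1334.72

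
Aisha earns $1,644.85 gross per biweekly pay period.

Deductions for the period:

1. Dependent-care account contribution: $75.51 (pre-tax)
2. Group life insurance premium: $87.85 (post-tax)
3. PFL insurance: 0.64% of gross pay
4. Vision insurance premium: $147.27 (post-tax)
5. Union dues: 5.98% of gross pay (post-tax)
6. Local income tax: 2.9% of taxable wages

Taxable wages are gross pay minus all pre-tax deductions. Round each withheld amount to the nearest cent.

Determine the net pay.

$1,179.82

Dependent-care account contribution: $75.51
Taxable wages = $1,644.85 − $75.51 = $1,569.34
Local income tax: $1,569.34 × 0.029 = $45.51
PFL insurance: $1,644.85 × 0.0064 = $10.53
Vision insurance premium: $147.27
Union dues: $1,644.85 × 0.0598 = $98.36
Group life insurance premium: $87.85
Total deductions = $75.51 + $45.51 + $10.53 + $147.27 + $98.36 + $87.85 = $465.03
Net pay = $1,644.85 − $465.03 = $1,179.82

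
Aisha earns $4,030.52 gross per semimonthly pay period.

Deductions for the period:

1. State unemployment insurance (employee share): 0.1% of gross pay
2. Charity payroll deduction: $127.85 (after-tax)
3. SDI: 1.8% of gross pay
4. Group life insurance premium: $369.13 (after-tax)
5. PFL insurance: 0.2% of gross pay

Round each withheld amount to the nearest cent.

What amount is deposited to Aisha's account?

SDI: $4,030.52 × 0.018 = $72.55
PFL insurance: $4,030.52 × 0.002 = $8.06
State unemployment insurance (employee share): $4,030.52 × 0.001 = $4.03
Charity payroll deduction: $127.85
Group life insurance premium: $369.13
Total deductions = $72.55 + $8.06 + $4.03 + $127.85 + $369.13 = $581.62
Net pay = $4,030.52 − $581.62 = $3,448.90

$3,448.90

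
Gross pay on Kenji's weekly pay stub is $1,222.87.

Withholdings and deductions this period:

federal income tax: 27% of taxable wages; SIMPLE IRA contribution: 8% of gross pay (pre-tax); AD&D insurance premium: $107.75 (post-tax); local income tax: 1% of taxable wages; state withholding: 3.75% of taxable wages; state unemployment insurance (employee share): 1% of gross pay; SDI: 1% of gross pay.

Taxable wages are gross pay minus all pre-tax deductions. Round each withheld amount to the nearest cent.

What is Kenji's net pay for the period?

$635.63

SIMPLE IRA contribution: $1,222.87 × 0.08 = $97.83
Taxable wages = $1,222.87 − $97.83 = $1,125.04
State withholding: $1,125.04 × 0.0375 = $42.19
Federal income tax: $1,125.04 × 0.27 = $303.76
Local income tax: $1,125.04 × 0.01 = $11.25
State unemployment insurance (employee share): $1,222.87 × 0.01 = $12.23
SDI: $1,222.87 × 0.01 = $12.23
AD&D insurance premium: $107.75
Total deductions = $97.83 + $42.19 + $303.76 + $11.25 + $12.23 + $12.23 + $107.75 = $587.24
Net pay = $1,222.87 − $587.24 = $635.63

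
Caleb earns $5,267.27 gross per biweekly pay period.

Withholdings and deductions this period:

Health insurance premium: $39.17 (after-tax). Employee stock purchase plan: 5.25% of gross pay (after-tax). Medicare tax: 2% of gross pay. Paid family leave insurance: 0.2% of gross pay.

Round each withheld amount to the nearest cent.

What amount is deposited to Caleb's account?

$4,835.69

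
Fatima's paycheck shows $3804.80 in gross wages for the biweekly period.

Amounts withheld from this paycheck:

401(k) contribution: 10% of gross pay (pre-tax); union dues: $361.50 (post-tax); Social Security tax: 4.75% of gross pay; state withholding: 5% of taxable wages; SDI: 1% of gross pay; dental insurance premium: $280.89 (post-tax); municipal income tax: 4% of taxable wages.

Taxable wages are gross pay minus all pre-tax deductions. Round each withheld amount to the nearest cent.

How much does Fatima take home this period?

$2254.96

401(k) contribution: $3804.80 × 0.1 = $380.48
Taxable wages = $3804.80 − $380.48 = $3424.32
State withholding: $3424.32 × 0.05 = $171.22
Municipal income tax: $3424.32 × 0.04 = $136.97
SDI: $3804.80 × 0.01 = $38.05
Social Security tax: $3804.80 × 0.0475 = $180.73
Dental insurance premium: $280.89
Union dues: $361.50
Total deductions = $380.48 + $171.22 + $136.97 + $38.05 + $180.73 + $280.89 + $361.50 = $1549.84
Net pay = $3804.80 − $1549.84 = $2254.96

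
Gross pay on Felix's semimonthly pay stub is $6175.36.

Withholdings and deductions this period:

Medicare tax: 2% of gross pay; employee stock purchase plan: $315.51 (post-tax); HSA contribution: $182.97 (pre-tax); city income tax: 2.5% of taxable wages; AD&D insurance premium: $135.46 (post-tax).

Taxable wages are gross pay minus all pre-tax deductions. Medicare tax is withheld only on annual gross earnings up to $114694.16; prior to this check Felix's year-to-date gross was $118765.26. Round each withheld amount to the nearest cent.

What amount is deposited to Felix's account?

$5391.61

HSA contribution: $182.97
Taxable wages = $6175.36 − $182.97 = $5992.39
City income tax: $5992.39 × 0.025 = $149.81
Medicare tax: annual cap $114694.16 already reached (YTD $118765.26), so $0.00
Employee stock purchase plan: $315.51
AD&D insurance premium: $135.46
Total deductions = $182.97 + $149.81 + $0.00 + $315.51 + $135.46 = $783.75
Net pay = $6175.36 − $783.75 = $5391.61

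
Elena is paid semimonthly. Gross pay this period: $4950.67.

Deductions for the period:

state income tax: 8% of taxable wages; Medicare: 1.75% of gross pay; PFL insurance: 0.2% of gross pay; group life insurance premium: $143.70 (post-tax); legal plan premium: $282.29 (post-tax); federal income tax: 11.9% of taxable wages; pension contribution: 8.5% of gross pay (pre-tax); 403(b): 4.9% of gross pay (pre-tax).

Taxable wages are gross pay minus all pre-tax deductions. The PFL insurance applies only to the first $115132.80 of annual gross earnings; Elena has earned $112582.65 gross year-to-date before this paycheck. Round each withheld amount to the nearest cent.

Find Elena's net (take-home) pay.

$2916.38

Pension contribution: $4950.67 × 0.085 = $420.81
403(b): $4950.67 × 0.049 = $242.58
Pre-tax total = $420.81 + $242.58 = $663.39
Taxable wages = $4950.67 − $663.39 = $4287.28
Federal income tax: $4287.28 × 0.119 = $510.19
State income tax: $4287.28 × 0.08 = $342.98
PFL insurance: only $115132.80 − $112582.65 = $2550.15 of this check is subject → $2550.15 × 0.002 = $5.10
Medicare: $4950.67 × 0.0175 = $86.64
Group life insurance premium: $143.70
Legal plan premium: $282.29
Total deductions = $420.81 + $242.58 + $510.19 + $342.98 + $5.10 + $86.64 + $143.70 + $282.29 = $2034.29
Net pay = $4950.67 − $2034.29 = $2916.38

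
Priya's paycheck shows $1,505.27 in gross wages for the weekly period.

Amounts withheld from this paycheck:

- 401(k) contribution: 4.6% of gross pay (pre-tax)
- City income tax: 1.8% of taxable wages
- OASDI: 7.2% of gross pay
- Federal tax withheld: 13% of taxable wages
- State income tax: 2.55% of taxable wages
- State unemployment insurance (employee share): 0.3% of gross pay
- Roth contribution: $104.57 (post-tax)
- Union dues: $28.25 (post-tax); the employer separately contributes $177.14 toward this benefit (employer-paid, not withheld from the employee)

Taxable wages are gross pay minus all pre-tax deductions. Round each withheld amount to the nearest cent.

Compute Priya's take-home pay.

401(k) contribution: $1,505.27 × 0.046 = $69.24
Taxable wages = $1,505.27 − $69.24 = $1,436.03
City income tax: $1,436.03 × 0.018 = $25.85
State income tax: $1,436.03 × 0.0255 = $36.62
Federal tax withheld: $1,436.03 × 0.13 = $186.68
OASDI: $1,505.27 × 0.072 = $108.38
State unemployment insurance (employee share): $1,505.27 × 0.003 = $4.52
Union dues: $28.25
Roth contribution: $104.57
(Employer's $177.14 toward union dues is not withheld from the employee.)
Total deductions = $69.24 + $25.85 + $36.62 + $186.68 + $108.38 + $4.52 + $28.25 + $104.57 = $564.11
Net pay = $1,505.27 − $564.11 = $941.16

$941.16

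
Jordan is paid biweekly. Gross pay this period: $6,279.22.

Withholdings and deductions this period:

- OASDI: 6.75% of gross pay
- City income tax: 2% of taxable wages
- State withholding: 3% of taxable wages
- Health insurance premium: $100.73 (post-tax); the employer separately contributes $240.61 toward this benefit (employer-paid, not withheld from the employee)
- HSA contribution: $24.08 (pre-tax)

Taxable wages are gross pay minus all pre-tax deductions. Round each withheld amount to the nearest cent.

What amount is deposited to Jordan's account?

HSA contribution: $24.08
Taxable wages = $6,279.22 − $24.08 = $6,255.14
State withholding: $6,255.14 × 0.03 = $187.65
City income tax: $6,255.14 × 0.02 = $125.10
OASDI: $6,279.22 × 0.0675 = $423.85
Health insurance premium: $100.73
(Employer's $240.61 toward health insurance premium is not withheld from the employee.)
Total deductions = $24.08 + $187.65 + $125.10 + $423.85 + $100.73 = $861.41
Net pay = $6,279.22 − $861.41 = $5,417.81

$5,417.81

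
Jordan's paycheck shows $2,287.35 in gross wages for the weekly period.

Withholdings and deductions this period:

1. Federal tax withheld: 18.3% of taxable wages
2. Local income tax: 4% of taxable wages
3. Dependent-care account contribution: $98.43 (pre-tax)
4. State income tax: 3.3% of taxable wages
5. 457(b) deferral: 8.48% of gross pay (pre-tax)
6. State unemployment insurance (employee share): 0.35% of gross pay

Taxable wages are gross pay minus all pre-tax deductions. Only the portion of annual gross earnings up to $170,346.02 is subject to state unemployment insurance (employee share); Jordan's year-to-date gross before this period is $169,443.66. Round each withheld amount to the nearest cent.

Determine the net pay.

Dependent-care account contribution: $98.43
457(b) deferral: $2,287.35 × 0.0848 = $193.97
Pre-tax total = $98.43 + $193.97 = $292.40
Taxable wages = $2,287.35 − $292.40 = $1,994.95
State income tax: $1,994.95 × 0.033 = $65.83
Local income tax: $1,994.95 × 0.04 = $79.80
Federal tax withheld: $1,994.95 × 0.183 = $365.08
State unemployment insurance (employee share): only $170,346.02 − $169,443.66 = $902.36 of this check is subject → $902.36 × 0.0035 = $3.16
Total deductions = $98.43 + $193.97 + $65.83 + $79.80 + $365.08 + $3.16 = $806.27
Net pay = $2,287.35 − $806.27 = $1,481.08

$1,481.08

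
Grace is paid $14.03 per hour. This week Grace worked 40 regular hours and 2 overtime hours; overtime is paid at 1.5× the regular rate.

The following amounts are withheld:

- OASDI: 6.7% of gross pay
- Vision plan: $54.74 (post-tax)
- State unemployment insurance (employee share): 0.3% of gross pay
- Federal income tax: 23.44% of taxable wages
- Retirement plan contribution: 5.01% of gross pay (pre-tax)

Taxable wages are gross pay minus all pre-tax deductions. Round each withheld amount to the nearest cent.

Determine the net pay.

Regular pay: 40 × $14.03 = $561.20
Overtime pay: 2 × $14.03 × 1.5 = $42.09
Gross pay = $561.20 + $42.09 = $603.29
Retirement plan contribution: $603.29 × 0.0501 = $30.22
Taxable wages = $603.29 − $30.22 = $573.07
Federal income tax: $573.07 × 0.2344 = $134.33
State unemployment insurance (employee share): $603.29 × 0.003 = $1.81
OASDI: $603.29 × 0.067 = $40.42
Vision plan: $54.74
Total deductions = $30.22 + $134.33 + $1.81 + $40.42 + $54.74 = $261.52
Net pay = $603.29 − $261.52 = $341.77

$341.77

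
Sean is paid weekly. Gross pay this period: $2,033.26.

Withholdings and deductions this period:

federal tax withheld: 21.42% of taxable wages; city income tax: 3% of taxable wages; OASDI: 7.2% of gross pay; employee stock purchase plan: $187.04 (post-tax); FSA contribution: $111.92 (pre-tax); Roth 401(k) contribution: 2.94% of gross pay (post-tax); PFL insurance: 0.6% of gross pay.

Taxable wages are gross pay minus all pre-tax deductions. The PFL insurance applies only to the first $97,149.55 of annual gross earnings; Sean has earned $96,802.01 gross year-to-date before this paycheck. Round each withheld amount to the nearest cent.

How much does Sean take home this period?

$1,056.85

FSA contribution: $111.92
Taxable wages = $2,033.26 − $111.92 = $1,921.34
Federal tax withheld: $1,921.34 × 0.2142 = $411.55
City income tax: $1,921.34 × 0.03 = $57.64
OASDI: $2,033.26 × 0.072 = $146.39
PFL insurance: only $97,149.55 − $96,802.01 = $347.54 of this check is subject → $347.54 × 0.006 = $2.09
Employee stock purchase plan: $187.04
Roth 401(k) contribution: $2,033.26 × 0.0294 = $59.78
Total deductions = $111.92 + $411.55 + $57.64 + $146.39 + $2.09 + $187.04 + $59.78 = $976.41
Net pay = $2,033.26 − $976.41 = $1,056.85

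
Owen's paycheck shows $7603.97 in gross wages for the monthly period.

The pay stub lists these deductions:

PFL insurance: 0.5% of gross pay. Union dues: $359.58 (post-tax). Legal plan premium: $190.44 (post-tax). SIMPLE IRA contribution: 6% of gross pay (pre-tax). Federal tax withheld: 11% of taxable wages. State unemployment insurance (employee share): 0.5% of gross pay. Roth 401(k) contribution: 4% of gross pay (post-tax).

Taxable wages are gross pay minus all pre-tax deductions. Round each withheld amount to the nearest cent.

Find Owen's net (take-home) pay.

SIMPLE IRA contribution: $7603.97 × 0.06 = $456.24
Taxable wages = $7603.97 − $456.24 = $7147.73
Federal tax withheld: $7147.73 × 0.11 = $786.25
State unemployment insurance (employee share): $7603.97 × 0.005 = $38.02
PFL insurance: $7603.97 × 0.005 = $38.02
Union dues: $359.58
Legal plan premium: $190.44
Roth 401(k) contribution: $7603.97 × 0.04 = $304.16
Total deductions = $456.24 + $786.25 + $38.02 + $38.02 + $359.58 + $190.44 + $304.16 = $2172.71
Net pay = $7603.97 − $2172.71 = $5431.26

$5431.26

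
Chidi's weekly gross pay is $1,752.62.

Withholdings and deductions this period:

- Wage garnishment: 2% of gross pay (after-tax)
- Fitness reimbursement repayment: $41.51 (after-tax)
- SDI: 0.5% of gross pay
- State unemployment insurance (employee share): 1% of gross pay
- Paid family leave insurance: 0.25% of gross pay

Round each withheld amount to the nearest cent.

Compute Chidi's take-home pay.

$1,645.39

Paid family leave insurance: $1,752.62 × 0.0025 = $4.38
SDI: $1,752.62 × 0.005 = $8.76
State unemployment insurance (employee share): $1,752.62 × 0.01 = $17.53
Wage garnishment: $1,752.62 × 0.02 = $35.05
Fitness reimbursement repayment: $41.51
Total deductions = $4.38 + $8.76 + $17.53 + $35.05 + $41.51 = $107.23
Net pay = $1,752.62 − $107.23 = $1,645.39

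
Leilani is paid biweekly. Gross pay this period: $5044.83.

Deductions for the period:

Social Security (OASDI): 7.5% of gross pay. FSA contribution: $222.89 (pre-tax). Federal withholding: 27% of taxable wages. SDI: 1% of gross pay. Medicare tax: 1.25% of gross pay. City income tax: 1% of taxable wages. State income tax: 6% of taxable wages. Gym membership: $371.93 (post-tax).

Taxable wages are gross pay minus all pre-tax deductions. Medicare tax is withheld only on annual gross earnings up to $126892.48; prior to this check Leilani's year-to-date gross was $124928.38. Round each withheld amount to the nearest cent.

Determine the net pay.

FSA contribution: $222.89
Taxable wages = $5044.83 − $222.89 = $4821.94
Federal withholding: $4821.94 × 0.27 = $1301.92
City income tax: $4821.94 × 0.01 = $48.22
State income tax: $4821.94 × 0.06 = $289.32
Social Security (OASDI): $5044.83 × 0.075 = $378.36
Medicare tax: only $126892.48 − $124928.38 = $1964.10 of this check is subject → $1964.10 × 0.0125 = $24.55
SDI: $5044.83 × 0.01 = $50.45
Gym membership: $371.93
Total deductions = $222.89 + $1301.92 + $48.22 + $289.32 + $378.36 + $24.55 + $50.45 + $371.93 = $2687.64
Net pay = $5044.83 − $2687.64 = $2357.19

$2357.19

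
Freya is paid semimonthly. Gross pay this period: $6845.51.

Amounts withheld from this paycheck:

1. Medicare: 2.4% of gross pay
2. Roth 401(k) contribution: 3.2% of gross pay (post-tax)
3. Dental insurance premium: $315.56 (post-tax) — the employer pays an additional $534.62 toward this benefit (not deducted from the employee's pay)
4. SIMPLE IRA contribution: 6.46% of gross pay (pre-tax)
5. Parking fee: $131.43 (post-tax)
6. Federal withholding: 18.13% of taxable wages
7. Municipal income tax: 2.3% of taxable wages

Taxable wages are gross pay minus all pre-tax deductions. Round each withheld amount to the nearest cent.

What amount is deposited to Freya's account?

$4264.75

SIMPLE IRA contribution: $6845.51 × 0.0646 = $442.22
Taxable wages = $6845.51 − $442.22 = $6403.29
Federal withholding: $6403.29 × 0.1813 = $1160.92
Municipal income tax: $6403.29 × 0.023 = $147.28
Medicare: $6845.51 × 0.024 = $164.29
Parking fee: $131.43
Dental insurance premium: $315.56
Roth 401(k) contribution: $6845.51 × 0.032 = $219.06
(Employer's $534.62 toward dental insurance premium is not withheld from the employee.)
Total deductions = $442.22 + $1160.92 + $147.28 + $164.29 + $131.43 + $315.56 + $219.06 = $2580.76
Net pay = $6845.51 − $2580.76 = $4264.75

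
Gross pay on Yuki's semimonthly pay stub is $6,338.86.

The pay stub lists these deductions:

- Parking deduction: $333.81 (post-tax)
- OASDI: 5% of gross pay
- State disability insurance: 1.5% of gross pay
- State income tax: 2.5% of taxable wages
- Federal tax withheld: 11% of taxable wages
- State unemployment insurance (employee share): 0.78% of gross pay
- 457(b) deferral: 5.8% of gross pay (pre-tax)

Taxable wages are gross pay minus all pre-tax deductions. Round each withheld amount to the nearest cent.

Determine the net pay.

457(b) deferral: $6,338.86 × 0.058 = $367.65
Taxable wages = $6,338.86 − $367.65 = $5,971.21
Federal tax withheld: $5,971.21 × 0.11 = $656.83
State income tax: $5,971.21 × 0.025 = $149.28
OASDI: $6,338.86 × 0.05 = $316.94
State unemployment insurance (employee share): $6,338.86 × 0.0078 = $49.44
State disability insurance: $6,338.86 × 0.015 = $95.08
Parking deduction: $333.81
Total deductions = $367.65 + $656.83 + $149.28 + $316.94 + $49.44 + $95.08 + $333.81 = $1,969.03
Net pay = $6,338.86 − $1,969.03 = $4,369.83

$4,369.83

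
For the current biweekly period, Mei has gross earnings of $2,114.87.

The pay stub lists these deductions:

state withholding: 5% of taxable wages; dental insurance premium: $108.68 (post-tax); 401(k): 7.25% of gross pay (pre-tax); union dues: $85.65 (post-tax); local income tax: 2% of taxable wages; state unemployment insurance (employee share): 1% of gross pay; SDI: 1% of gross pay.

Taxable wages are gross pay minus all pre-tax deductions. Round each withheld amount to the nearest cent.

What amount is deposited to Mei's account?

401(k): $2,114.87 × 0.0725 = $153.33
Taxable wages = $2,114.87 − $153.33 = $1,961.54
State withholding: $1,961.54 × 0.05 = $98.08
Local income tax: $1,961.54 × 0.02 = $39.23
State unemployment insurance (employee share): $2,114.87 × 0.01 = $21.15
SDI: $2,114.87 × 0.01 = $21.15
Union dues: $85.65
Dental insurance premium: $108.68
Total deductions = $153.33 + $98.08 + $39.23 + $21.15 + $21.15 + $85.65 + $108.68 = $527.27
Net pay = $2,114.87 − $527.27 = $1,587.60

$1,587.60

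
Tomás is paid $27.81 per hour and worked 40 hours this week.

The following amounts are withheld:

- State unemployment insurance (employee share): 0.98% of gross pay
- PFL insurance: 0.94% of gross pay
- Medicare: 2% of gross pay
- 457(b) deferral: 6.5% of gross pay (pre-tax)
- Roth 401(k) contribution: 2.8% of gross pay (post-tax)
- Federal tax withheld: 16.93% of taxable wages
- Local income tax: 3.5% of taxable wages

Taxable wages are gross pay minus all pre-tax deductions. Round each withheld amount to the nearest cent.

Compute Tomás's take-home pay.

Gross pay: 40 × $27.81 = $1112.40
457(b) deferral: $1112.40 × 0.065 = $72.31
Taxable wages = $1112.40 − $72.31 = $1040.09
Local income tax: $1040.09 × 0.035 = $36.40
Federal tax withheld: $1040.09 × 0.1693 = $176.09
PFL insurance: $1112.40 × 0.0094 = $10.46
State unemployment insurance (employee share): $1112.40 × 0.0098 = $10.90
Medicare: $1112.40 × 0.02 = $22.25
Roth 401(k) contribution: $1112.40 × 0.028 = $31.15
Total deductions = $72.31 + $36.40 + $176.09 + $10.46 + $10.90 + $22.25 + $31.15 = $359.56
Net pay = $1112.40 − $359.56 = $752.84

$752.84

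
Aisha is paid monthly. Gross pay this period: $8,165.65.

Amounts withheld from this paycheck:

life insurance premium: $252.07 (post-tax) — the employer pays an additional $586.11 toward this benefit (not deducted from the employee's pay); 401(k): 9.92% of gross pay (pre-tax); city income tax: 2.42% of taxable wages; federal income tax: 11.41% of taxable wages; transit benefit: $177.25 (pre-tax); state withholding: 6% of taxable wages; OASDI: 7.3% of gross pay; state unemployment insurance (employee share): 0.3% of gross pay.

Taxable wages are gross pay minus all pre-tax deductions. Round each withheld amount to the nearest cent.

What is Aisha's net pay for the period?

Transit benefit: $177.25
401(k): $8,165.65 × 0.0992 = $810.03
Pre-tax total = $177.25 + $810.03 = $987.28
Taxable wages = $8,165.65 − $987.28 = $7,178.37
Federal income tax: $7,178.37 × 0.1141 = $819.05
State withholding: $7,178.37 × 0.06 = $430.70
City income tax: $7,178.37 × 0.0242 = $173.72
OASDI: $8,165.65 × 0.073 = $596.09
State unemployment insurance (employee share): $8,165.65 × 0.003 = $24.50
Life insurance premium: $252.07
(Employer's $586.11 toward life insurance premium is not withheld from the employee.)
Total deductions = $177.25 + $810.03 + $819.05 + $430.70 + $173.72 + $596.09 + $24.50 + $252.07 = $3,283.41
Net pay = $8,165.65 − $3,283.41 = $4,882.24

$4,882.24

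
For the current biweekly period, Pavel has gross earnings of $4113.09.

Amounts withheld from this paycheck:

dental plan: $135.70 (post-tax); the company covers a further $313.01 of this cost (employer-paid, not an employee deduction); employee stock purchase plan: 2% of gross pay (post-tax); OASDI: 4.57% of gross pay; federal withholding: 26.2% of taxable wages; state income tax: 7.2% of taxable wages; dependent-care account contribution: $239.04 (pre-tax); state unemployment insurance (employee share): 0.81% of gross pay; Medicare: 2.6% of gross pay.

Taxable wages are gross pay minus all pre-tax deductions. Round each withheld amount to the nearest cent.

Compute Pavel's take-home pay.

$2033.93

Dependent-care account contribution: $239.04
Taxable wages = $4113.09 − $239.04 = $3874.05
State income tax: $3874.05 × 0.072 = $278.93
Federal withholding: $3874.05 × 0.262 = $1015.00
Medicare: $4113.09 × 0.026 = $106.94
State unemployment insurance (employee share): $4113.09 × 0.0081 = $33.32
OASDI: $4113.09 × 0.0457 = $187.97
Employee stock purchase plan: $4113.09 × 0.02 = $82.26
Dental plan: $135.70
(Employer's $313.01 toward dental plan is not withheld from the employee.)
Total deductions = $239.04 + $278.93 + $1015.00 + $106.94 + $33.32 + $187.97 + $82.26 + $135.70 = $2079.16
Net pay = $4113.09 − $2079.16 = $2033.93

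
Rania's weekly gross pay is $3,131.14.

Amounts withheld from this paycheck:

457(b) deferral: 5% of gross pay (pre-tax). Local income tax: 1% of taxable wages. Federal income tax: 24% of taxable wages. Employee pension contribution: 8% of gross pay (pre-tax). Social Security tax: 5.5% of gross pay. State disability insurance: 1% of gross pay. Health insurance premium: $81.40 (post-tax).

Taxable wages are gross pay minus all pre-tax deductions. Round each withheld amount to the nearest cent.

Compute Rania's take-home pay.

$1,758.15

457(b) deferral: $3,131.14 × 0.05 = $156.56
Employee pension contribution: $3,131.14 × 0.08 = $250.49
Pre-tax total = $156.56 + $250.49 = $407.05
Taxable wages = $3,131.14 − $407.05 = $2,724.09
Federal income tax: $2,724.09 × 0.24 = $653.78
Local income tax: $2,724.09 × 0.01 = $27.24
Social Security tax: $3,131.14 × 0.055 = $172.21
State disability insurance: $3,131.14 × 0.01 = $31.31
Health insurance premium: $81.40
Total deductions = $156.56 + $250.49 + $653.78 + $27.24 + $172.21 + $31.31 + $81.40 = $1,372.99
Net pay = $3,131.14 − $1,372.99 = $1,758.15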